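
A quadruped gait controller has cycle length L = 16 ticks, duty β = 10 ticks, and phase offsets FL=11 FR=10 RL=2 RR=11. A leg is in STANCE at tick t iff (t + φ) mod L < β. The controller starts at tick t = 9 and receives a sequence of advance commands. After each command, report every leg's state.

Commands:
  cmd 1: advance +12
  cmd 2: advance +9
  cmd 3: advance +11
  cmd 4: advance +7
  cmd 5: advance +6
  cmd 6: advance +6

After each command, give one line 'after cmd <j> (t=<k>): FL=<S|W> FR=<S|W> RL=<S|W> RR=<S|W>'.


after cmd 1 (t=21): FL=S FR=W RL=S RR=S
after cmd 2 (t=30): FL=S FR=S RL=S RR=S
after cmd 3 (t=41): FL=S FR=S RL=W RR=S
after cmd 4 (t=48): FL=W FR=W RL=S RR=W
after cmd 5 (t=54): FL=S FR=S RL=S RR=S
after cmd 6 (t=60): FL=S FR=S RL=W RR=S

start t=9: FL=S FR=S RL=W RR=S
cmd 1: advance +12 → t=21, phase=(0,15,7,0) → FL=S FR=W RL=S RR=S
cmd 2: advance +9 → t=30, phase=(9,8,0,9) → FL=S FR=S RL=S RR=S
cmd 3: advance +11 → t=41, phase=(4,3,11,4) → FL=S FR=S RL=W RR=S
cmd 4: advance +7 → t=48, phase=(11,10,2,11) → FL=W FR=W RL=S RR=W
cmd 5: advance +6 → t=54, phase=(1,0,8,1) → FL=S FR=S RL=S RR=S
cmd 6: advance +6 → t=60, phase=(7,6,14,7) → FL=S FR=S RL=W RR=S


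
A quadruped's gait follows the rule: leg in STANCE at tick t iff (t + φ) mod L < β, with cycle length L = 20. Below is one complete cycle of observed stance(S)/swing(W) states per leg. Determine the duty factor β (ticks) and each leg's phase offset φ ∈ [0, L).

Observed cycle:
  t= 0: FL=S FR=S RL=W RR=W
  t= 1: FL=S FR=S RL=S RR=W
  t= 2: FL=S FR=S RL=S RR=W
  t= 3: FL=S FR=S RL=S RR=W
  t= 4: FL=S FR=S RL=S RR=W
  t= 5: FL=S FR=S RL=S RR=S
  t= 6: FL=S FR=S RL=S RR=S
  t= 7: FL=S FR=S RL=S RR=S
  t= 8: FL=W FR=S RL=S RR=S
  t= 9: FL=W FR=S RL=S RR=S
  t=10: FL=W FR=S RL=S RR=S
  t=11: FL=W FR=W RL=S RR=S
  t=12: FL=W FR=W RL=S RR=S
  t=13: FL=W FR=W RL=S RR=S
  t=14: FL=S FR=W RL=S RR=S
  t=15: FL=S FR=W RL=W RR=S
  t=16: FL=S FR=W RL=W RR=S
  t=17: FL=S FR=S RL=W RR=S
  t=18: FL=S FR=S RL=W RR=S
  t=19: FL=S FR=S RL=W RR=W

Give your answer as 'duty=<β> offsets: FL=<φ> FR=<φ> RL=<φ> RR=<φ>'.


duty=14 offsets: FL=6 FR=3 RL=19 RR=15

duty β = stance ticks per leg = 14
FL: stance ticks = 14; W→S at t=14 → φ=6
FR: stance ticks = 14; W→S at t=17 → φ=3
RL: stance ticks = 14; W→S at t=1 → φ=19
RR: stance ticks = 14; W→S at t=5 → φ=15


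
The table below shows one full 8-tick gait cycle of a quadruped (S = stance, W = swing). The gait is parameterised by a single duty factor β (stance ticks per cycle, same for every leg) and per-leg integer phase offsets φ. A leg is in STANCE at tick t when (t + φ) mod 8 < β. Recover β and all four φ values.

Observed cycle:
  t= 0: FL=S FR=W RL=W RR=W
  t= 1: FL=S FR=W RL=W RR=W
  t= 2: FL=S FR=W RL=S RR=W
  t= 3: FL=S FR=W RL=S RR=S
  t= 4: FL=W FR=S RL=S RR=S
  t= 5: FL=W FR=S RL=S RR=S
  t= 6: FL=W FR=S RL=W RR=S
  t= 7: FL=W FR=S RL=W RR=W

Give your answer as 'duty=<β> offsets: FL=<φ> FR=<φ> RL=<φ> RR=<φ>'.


duty β = stance ticks per leg = 4
FL: stance ticks = 4; W→S at t=0 → φ=0
FR: stance ticks = 4; W→S at t=4 → φ=4
RL: stance ticks = 4; W→S at t=2 → φ=6
RR: stance ticks = 4; W→S at t=3 → φ=5

duty=4 offsets: FL=0 FR=4 RL=6 RR=5


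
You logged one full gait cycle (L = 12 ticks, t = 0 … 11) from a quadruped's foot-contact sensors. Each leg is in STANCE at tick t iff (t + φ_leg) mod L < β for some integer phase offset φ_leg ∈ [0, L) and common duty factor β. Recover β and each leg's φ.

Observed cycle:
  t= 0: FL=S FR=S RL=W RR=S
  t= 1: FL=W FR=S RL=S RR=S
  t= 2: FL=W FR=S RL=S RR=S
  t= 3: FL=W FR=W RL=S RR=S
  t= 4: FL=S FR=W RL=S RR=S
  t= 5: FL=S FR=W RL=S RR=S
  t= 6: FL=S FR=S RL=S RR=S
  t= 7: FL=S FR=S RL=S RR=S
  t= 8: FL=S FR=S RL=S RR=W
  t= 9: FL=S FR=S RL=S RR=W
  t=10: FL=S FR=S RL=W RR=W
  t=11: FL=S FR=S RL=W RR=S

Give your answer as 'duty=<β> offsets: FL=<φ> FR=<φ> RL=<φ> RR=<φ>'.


duty β = stance ticks per leg = 9
FL: stance ticks = 9; W→S at t=4 → φ=8
FR: stance ticks = 9; W→S at t=6 → φ=6
RL: stance ticks = 9; W→S at t=1 → φ=11
RR: stance ticks = 9; W→S at t=11 → φ=1

duty=9 offsets: FL=8 FR=6 RL=11 RR=1


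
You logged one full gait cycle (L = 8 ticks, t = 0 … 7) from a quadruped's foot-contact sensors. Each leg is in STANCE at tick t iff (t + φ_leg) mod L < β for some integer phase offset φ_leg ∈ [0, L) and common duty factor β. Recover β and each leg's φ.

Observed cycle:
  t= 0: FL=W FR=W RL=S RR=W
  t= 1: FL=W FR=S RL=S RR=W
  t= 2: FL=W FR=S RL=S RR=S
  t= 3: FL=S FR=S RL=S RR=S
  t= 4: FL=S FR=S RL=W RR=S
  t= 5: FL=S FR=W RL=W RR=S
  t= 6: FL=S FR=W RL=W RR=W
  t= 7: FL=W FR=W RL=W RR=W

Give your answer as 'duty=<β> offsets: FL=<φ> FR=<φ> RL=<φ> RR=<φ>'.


duty=4 offsets: FL=5 FR=7 RL=0 RR=6

duty β = stance ticks per leg = 4
FL: stance ticks = 4; W→S at t=3 → φ=5
FR: stance ticks = 4; W→S at t=1 → φ=7
RL: stance ticks = 4; W→S at t=0 → φ=0
RR: stance ticks = 4; W→S at t=2 → φ=6


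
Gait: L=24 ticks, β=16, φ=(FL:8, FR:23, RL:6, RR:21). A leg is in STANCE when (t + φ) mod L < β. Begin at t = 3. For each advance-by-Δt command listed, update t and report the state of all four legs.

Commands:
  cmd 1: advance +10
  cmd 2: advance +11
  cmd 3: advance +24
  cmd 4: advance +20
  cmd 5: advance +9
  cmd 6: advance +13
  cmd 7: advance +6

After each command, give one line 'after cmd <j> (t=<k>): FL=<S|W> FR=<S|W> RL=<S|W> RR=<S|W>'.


after cmd 1 (t=13): FL=W FR=S RL=W RR=S
after cmd 2 (t=24): FL=S FR=W RL=S RR=W
after cmd 3 (t=48): FL=S FR=W RL=S RR=W
after cmd 4 (t=68): FL=S FR=W RL=S RR=W
after cmd 5 (t=77): FL=S FR=S RL=S RR=S
after cmd 6 (t=90): FL=S FR=W RL=S RR=S
after cmd 7 (t=96): FL=S FR=W RL=S RR=W

start t=3: FL=S FR=S RL=S RR=S
cmd 1: advance +10 → t=13, phase=(21,12,19,10) → FL=W FR=S RL=W RR=S
cmd 2: advance +11 → t=24, phase=(8,23,6,21) → FL=S FR=W RL=S RR=W
cmd 3: advance +24 → t=48, phase=(8,23,6,21) → FL=S FR=W RL=S RR=W
cmd 4: advance +20 → t=68, phase=(4,19,2,17) → FL=S FR=W RL=S RR=W
cmd 5: advance +9 → t=77, phase=(13,4,11,2) → FL=S FR=S RL=S RR=S
cmd 6: advance +13 → t=90, phase=(2,17,0,15) → FL=S FR=W RL=S RR=S
cmd 7: advance +6 → t=96, phase=(8,23,6,21) → FL=S FR=W RL=S RR=W


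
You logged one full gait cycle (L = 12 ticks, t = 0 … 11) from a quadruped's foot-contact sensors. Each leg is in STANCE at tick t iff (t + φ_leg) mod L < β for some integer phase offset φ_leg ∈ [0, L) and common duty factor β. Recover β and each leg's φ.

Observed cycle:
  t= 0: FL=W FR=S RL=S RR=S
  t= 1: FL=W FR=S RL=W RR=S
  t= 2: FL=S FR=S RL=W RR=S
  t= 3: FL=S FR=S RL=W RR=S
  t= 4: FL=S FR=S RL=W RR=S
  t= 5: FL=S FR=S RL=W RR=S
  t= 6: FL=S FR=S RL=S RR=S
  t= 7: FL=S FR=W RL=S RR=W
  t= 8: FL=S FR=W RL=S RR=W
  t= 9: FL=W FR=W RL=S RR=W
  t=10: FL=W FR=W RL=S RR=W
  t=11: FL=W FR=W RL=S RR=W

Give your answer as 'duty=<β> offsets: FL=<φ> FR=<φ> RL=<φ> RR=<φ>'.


duty=7 offsets: FL=10 FR=0 RL=6 RR=0

duty β = stance ticks per leg = 7
FL: stance ticks = 7; W→S at t=2 → φ=10
FR: stance ticks = 7; W→S at t=0 → φ=0
RL: stance ticks = 7; W→S at t=6 → φ=6
RR: stance ticks = 7; W→S at t=0 → φ=0


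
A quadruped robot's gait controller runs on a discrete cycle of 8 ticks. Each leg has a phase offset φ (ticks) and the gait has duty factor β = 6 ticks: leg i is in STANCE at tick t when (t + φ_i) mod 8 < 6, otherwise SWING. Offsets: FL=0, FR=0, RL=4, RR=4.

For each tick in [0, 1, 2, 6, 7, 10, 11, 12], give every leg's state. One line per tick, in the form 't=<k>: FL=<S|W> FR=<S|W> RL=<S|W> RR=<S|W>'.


t=0: FL=S FR=S RL=S RR=S
t=1: FL=S FR=S RL=S RR=S
t=2: FL=S FR=S RL=W RR=W
t=6: FL=W FR=W RL=S RR=S
t=7: FL=W FR=W RL=S RR=S
t=10: FL=S FR=S RL=W RR=W
t=11: FL=S FR=S RL=W RR=W
t=12: FL=S FR=S RL=S RR=S

t=0: phase=(0,0,4,4) vs β=6 → FL=S FR=S RL=S RR=S
t=1: phase=(1,1,5,5) vs β=6 → FL=S FR=S RL=S RR=S
t=2: phase=(2,2,6,6) vs β=6 → FL=S FR=S RL=W RR=W
t=6: phase=(6,6,2,2) vs β=6 → FL=W FR=W RL=S RR=S
t=7: phase=(7,7,3,3) vs β=6 → FL=W FR=W RL=S RR=S
t=10: phase=(2,2,6,6) vs β=6 → FL=S FR=S RL=W RR=W
t=11: phase=(3,3,7,7) vs β=6 → FL=S FR=S RL=W RR=W
t=12: phase=(4,4,0,0) vs β=6 → FL=S FR=S RL=S RR=S


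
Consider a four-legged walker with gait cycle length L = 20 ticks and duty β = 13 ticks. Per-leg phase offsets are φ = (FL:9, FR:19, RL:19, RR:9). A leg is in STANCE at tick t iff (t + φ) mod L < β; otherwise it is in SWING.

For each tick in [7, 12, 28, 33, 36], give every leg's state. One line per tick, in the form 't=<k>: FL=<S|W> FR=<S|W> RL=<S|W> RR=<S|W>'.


t=7: phase=(16,6,6,16) vs β=13 → FL=W FR=S RL=S RR=W
t=12: phase=(1,11,11,1) vs β=13 → FL=S FR=S RL=S RR=S
t=28: phase=(17,7,7,17) vs β=13 → FL=W FR=S RL=S RR=W
t=33: phase=(2,12,12,2) vs β=13 → FL=S FR=S RL=S RR=S
t=36: phase=(5,15,15,5) vs β=13 → FL=S FR=W RL=W RR=S

t=7: FL=W FR=S RL=S RR=W
t=12: FL=S FR=S RL=S RR=S
t=28: FL=W FR=S RL=S RR=W
t=33: FL=S FR=S RL=S RR=S
t=36: FL=S FR=W RL=W RR=S


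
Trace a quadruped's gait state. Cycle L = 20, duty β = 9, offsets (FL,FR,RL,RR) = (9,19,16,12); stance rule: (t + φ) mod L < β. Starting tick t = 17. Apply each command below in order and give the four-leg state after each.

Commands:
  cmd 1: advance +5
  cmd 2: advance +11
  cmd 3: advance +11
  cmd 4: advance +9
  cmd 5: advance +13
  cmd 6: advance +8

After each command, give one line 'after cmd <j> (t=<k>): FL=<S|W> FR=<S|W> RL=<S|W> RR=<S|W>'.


after cmd 1 (t=22): FL=W FR=S RL=W RR=W
after cmd 2 (t=33): FL=S FR=W RL=W RR=S
after cmd 3 (t=44): FL=W FR=S RL=S RR=W
after cmd 4 (t=53): FL=S FR=W RL=W RR=S
after cmd 5 (t=66): FL=W FR=S RL=S RR=W
after cmd 6 (t=74): FL=S FR=W RL=W RR=S

start t=17: FL=S FR=W RL=W RR=W
cmd 1: advance +5 → t=22, phase=(11,1,18,14) → FL=W FR=S RL=W RR=W
cmd 2: advance +11 → t=33, phase=(2,12,9,5) → FL=S FR=W RL=W RR=S
cmd 3: advance +11 → t=44, phase=(13,3,0,16) → FL=W FR=S RL=S RR=W
cmd 4: advance +9 → t=53, phase=(2,12,9,5) → FL=S FR=W RL=W RR=S
cmd 5: advance +13 → t=66, phase=(15,5,2,18) → FL=W FR=S RL=S RR=W
cmd 6: advance +8 → t=74, phase=(3,13,10,6) → FL=S FR=W RL=W RR=S


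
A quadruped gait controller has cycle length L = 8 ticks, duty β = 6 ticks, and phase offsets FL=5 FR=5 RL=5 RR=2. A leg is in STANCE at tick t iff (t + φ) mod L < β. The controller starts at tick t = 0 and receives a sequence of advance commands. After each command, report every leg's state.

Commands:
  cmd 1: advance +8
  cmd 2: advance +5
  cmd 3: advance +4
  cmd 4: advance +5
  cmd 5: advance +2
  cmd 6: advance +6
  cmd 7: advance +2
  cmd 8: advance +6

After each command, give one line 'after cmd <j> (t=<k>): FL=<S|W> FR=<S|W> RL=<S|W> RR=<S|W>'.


start t=0: FL=S FR=S RL=S RR=S
cmd 1: advance +8 → t=8, phase=(5,5,5,2) → FL=S FR=S RL=S RR=S
cmd 2: advance +5 → t=13, phase=(2,2,2,7) → FL=S FR=S RL=S RR=W
cmd 3: advance +4 → t=17, phase=(6,6,6,3) → FL=W FR=W RL=W RR=S
cmd 4: advance +5 → t=22, phase=(3,3,3,0) → FL=S FR=S RL=S RR=S
cmd 5: advance +2 → t=24, phase=(5,5,5,2) → FL=S FR=S RL=S RR=S
cmd 6: advance +6 → t=30, phase=(3,3,3,0) → FL=S FR=S RL=S RR=S
cmd 7: advance +2 → t=32, phase=(5,5,5,2) → FL=S FR=S RL=S RR=S
cmd 8: advance +6 → t=38, phase=(3,3,3,0) → FL=S FR=S RL=S RR=S

after cmd 1 (t=8): FL=S FR=S RL=S RR=S
after cmd 2 (t=13): FL=S FR=S RL=S RR=W
after cmd 3 (t=17): FL=W FR=W RL=W RR=S
after cmd 4 (t=22): FL=S FR=S RL=S RR=S
after cmd 5 (t=24): FL=S FR=S RL=S RR=S
after cmd 6 (t=30): FL=S FR=S RL=S RR=S
after cmd 7 (t=32): FL=S FR=S RL=S RR=S
after cmd 8 (t=38): FL=S FR=S RL=S RR=S


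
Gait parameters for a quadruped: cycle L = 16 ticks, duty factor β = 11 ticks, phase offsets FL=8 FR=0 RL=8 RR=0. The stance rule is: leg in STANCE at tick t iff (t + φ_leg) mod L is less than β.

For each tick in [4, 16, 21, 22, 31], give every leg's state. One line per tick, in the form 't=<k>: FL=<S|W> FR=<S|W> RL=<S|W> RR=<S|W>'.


t=4: FL=W FR=S RL=W RR=S
t=16: FL=S FR=S RL=S RR=S
t=21: FL=W FR=S RL=W RR=S
t=22: FL=W FR=S RL=W RR=S
t=31: FL=S FR=W RL=S RR=W

t=4: phase=(12,4,12,4) vs β=11 → FL=W FR=S RL=W RR=S
t=16: phase=(8,0,8,0) vs β=11 → FL=S FR=S RL=S RR=S
t=21: phase=(13,5,13,5) vs β=11 → FL=W FR=S RL=W RR=S
t=22: phase=(14,6,14,6) vs β=11 → FL=W FR=S RL=W RR=S
t=31: phase=(7,15,7,15) vs β=11 → FL=S FR=W RL=S RR=W


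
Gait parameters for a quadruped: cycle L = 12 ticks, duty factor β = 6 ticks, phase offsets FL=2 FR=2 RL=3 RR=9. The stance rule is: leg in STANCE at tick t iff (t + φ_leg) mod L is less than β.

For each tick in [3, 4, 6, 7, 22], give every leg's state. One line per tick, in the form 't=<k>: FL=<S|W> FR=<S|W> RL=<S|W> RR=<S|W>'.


t=3: FL=S FR=S RL=W RR=S
t=4: FL=W FR=W RL=W RR=S
t=6: FL=W FR=W RL=W RR=S
t=7: FL=W FR=W RL=W RR=S
t=22: FL=S FR=S RL=S RR=W

t=3: phase=(5,5,6,0) vs β=6 → FL=S FR=S RL=W RR=S
t=4: phase=(6,6,7,1) vs β=6 → FL=W FR=W RL=W RR=S
t=6: phase=(8,8,9,3) vs β=6 → FL=W FR=W RL=W RR=S
t=7: phase=(9,9,10,4) vs β=6 → FL=W FR=W RL=W RR=S
t=22: phase=(0,0,1,7) vs β=6 → FL=S FR=S RL=S RR=W


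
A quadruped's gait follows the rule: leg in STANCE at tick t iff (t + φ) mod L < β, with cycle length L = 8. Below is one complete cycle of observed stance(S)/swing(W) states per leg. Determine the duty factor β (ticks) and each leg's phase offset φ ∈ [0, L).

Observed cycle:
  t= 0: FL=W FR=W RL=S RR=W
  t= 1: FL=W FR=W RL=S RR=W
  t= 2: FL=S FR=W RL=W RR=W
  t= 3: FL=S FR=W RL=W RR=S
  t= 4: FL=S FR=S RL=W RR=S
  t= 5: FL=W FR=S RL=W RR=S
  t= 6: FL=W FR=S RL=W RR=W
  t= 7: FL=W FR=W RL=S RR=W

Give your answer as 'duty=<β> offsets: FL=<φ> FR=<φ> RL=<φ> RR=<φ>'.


duty=3 offsets: FL=6 FR=4 RL=1 RR=5

duty β = stance ticks per leg = 3
FL: stance ticks = 3; W→S at t=2 → φ=6
FR: stance ticks = 3; W→S at t=4 → φ=4
RL: stance ticks = 3; W→S at t=7 → φ=1
RR: stance ticks = 3; W→S at t=3 → φ=5


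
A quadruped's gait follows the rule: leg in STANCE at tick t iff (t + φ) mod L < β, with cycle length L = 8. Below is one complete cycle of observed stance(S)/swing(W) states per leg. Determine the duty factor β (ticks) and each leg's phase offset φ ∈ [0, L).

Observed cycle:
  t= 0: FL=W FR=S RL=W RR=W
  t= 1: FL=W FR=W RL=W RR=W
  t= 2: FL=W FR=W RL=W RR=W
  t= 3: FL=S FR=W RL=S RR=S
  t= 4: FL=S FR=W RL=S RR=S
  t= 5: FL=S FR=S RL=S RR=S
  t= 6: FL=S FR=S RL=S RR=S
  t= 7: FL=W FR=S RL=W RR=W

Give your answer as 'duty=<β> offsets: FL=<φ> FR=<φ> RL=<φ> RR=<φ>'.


duty β = stance ticks per leg = 4
FL: stance ticks = 4; W→S at t=3 → φ=5
FR: stance ticks = 4; W→S at t=5 → φ=3
RL: stance ticks = 4; W→S at t=3 → φ=5
RR: stance ticks = 4; W→S at t=3 → φ=5

duty=4 offsets: FL=5 FR=3 RL=5 RR=5


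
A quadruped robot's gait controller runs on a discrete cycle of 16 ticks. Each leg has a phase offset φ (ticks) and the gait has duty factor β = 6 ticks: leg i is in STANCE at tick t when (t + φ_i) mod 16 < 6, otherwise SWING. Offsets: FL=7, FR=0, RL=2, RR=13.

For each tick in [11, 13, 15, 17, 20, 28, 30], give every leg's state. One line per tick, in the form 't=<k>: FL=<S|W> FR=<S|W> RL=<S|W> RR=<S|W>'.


t=11: phase=(2,11,13,8) vs β=6 → FL=S FR=W RL=W RR=W
t=13: phase=(4,13,15,10) vs β=6 → FL=S FR=W RL=W RR=W
t=15: phase=(6,15,1,12) vs β=6 → FL=W FR=W RL=S RR=W
t=17: phase=(8,1,3,14) vs β=6 → FL=W FR=S RL=S RR=W
t=20: phase=(11,4,6,1) vs β=6 → FL=W FR=S RL=W RR=S
t=28: phase=(3,12,14,9) vs β=6 → FL=S FR=W RL=W RR=W
t=30: phase=(5,14,0,11) vs β=6 → FL=S FR=W RL=S RR=W

t=11: FL=S FR=W RL=W RR=W
t=13: FL=S FR=W RL=W RR=W
t=15: FL=W FR=W RL=S RR=W
t=17: FL=W FR=S RL=S RR=W
t=20: FL=W FR=S RL=W RR=S
t=28: FL=S FR=W RL=W RR=W
t=30: FL=S FR=W RL=S RR=W


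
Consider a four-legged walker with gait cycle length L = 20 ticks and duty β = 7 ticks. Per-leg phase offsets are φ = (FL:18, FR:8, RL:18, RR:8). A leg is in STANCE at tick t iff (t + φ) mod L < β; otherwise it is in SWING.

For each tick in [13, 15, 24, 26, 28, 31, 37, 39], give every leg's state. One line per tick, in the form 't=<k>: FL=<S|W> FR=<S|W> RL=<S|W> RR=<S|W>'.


t=13: phase=(11,1,11,1) vs β=7 → FL=W FR=S RL=W RR=S
t=15: phase=(13,3,13,3) vs β=7 → FL=W FR=S RL=W RR=S
t=24: phase=(2,12,2,12) vs β=7 → FL=S FR=W RL=S RR=W
t=26: phase=(4,14,4,14) vs β=7 → FL=S FR=W RL=S RR=W
t=28: phase=(6,16,6,16) vs β=7 → FL=S FR=W RL=S RR=W
t=31: phase=(9,19,9,19) vs β=7 → FL=W FR=W RL=W RR=W
t=37: phase=(15,5,15,5) vs β=7 → FL=W FR=S RL=W RR=S
t=39: phase=(17,7,17,7) vs β=7 → FL=W FR=W RL=W RR=W

t=13: FL=W FR=S RL=W RR=S
t=15: FL=W FR=S RL=W RR=S
t=24: FL=S FR=W RL=S RR=W
t=26: FL=S FR=W RL=S RR=W
t=28: FL=S FR=W RL=S RR=W
t=31: FL=W FR=W RL=W RR=W
t=37: FL=W FR=S RL=W RR=S
t=39: FL=W FR=W RL=W RR=W


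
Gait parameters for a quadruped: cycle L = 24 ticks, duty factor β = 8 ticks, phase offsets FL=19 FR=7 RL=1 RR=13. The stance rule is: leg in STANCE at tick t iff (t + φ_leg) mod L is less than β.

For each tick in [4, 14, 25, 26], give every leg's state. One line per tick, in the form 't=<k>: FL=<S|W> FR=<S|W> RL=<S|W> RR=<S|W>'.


t=4: FL=W FR=W RL=S RR=W
t=14: FL=W FR=W RL=W RR=S
t=25: FL=W FR=W RL=S RR=W
t=26: FL=W FR=W RL=S RR=W

t=4: phase=(23,11,5,17) vs β=8 → FL=W FR=W RL=S RR=W
t=14: phase=(9,21,15,3) vs β=8 → FL=W FR=W RL=W RR=S
t=25: phase=(20,8,2,14) vs β=8 → FL=W FR=W RL=S RR=W
t=26: phase=(21,9,3,15) vs β=8 → FL=W FR=W RL=S RR=W


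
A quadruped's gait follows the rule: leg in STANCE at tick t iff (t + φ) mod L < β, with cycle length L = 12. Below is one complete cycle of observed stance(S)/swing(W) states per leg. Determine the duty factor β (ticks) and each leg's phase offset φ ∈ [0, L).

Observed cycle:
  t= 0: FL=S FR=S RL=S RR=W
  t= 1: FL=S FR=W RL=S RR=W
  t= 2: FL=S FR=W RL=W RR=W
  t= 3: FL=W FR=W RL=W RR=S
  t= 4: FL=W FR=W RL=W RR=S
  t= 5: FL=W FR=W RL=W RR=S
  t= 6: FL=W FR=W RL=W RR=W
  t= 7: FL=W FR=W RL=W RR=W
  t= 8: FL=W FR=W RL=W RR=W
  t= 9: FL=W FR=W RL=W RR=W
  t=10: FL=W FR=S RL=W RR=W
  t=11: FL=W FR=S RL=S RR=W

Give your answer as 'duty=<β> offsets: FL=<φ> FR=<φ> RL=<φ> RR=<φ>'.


duty=3 offsets: FL=0 FR=2 RL=1 RR=9

duty β = stance ticks per leg = 3
FL: stance ticks = 3; W→S at t=0 → φ=0
FR: stance ticks = 3; W→S at t=10 → φ=2
RL: stance ticks = 3; W→S at t=11 → φ=1
RR: stance ticks = 3; W→S at t=3 → φ=9


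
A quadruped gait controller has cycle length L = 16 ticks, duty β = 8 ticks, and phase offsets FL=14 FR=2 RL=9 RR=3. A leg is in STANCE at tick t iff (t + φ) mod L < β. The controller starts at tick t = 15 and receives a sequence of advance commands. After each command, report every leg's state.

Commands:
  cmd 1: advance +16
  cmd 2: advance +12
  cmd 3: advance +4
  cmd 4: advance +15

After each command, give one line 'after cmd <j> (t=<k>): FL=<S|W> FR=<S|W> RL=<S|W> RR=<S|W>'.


after cmd 1 (t=31): FL=W FR=S RL=W RR=S
after cmd 2 (t=43): FL=W FR=W RL=S RR=W
after cmd 3 (t=47): FL=W FR=S RL=W RR=S
after cmd 4 (t=62): FL=W FR=S RL=S RR=S

start t=15: FL=W FR=S RL=W RR=S
cmd 1: advance +16 → t=31, phase=(13,1,8,2) → FL=W FR=S RL=W RR=S
cmd 2: advance +12 → t=43, phase=(9,13,4,14) → FL=W FR=W RL=S RR=W
cmd 3: advance +4 → t=47, phase=(13,1,8,2) → FL=W FR=S RL=W RR=S
cmd 4: advance +15 → t=62, phase=(12,0,7,1) → FL=W FR=S RL=S RR=S


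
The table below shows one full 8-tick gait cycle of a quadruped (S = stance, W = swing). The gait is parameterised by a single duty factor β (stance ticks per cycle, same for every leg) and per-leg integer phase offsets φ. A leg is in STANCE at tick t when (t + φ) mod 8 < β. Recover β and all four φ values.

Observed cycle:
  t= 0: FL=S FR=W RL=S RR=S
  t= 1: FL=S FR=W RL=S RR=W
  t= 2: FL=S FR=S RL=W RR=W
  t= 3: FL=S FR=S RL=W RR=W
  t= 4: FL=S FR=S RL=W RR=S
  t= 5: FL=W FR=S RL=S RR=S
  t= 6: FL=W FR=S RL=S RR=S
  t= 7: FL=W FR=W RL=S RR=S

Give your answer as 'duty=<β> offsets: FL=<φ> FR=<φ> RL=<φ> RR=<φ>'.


duty β = stance ticks per leg = 5
FL: stance ticks = 5; W→S at t=0 → φ=0
FR: stance ticks = 5; W→S at t=2 → φ=6
RL: stance ticks = 5; W→S at t=5 → φ=3
RR: stance ticks = 5; W→S at t=4 → φ=4

duty=5 offsets: FL=0 FR=6 RL=3 RR=4


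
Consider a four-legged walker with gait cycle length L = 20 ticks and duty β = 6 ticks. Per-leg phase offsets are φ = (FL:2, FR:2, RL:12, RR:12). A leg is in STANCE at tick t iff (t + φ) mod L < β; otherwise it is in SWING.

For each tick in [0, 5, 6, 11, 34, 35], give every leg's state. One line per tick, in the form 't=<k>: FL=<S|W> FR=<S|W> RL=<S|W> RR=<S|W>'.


t=0: phase=(2,2,12,12) vs β=6 → FL=S FR=S RL=W RR=W
t=5: phase=(7,7,17,17) vs β=6 → FL=W FR=W RL=W RR=W
t=6: phase=(8,8,18,18) vs β=6 → FL=W FR=W RL=W RR=W
t=11: phase=(13,13,3,3) vs β=6 → FL=W FR=W RL=S RR=S
t=34: phase=(16,16,6,6) vs β=6 → FL=W FR=W RL=W RR=W
t=35: phase=(17,17,7,7) vs β=6 → FL=W FR=W RL=W RR=W

t=0: FL=S FR=S RL=W RR=W
t=5: FL=W FR=W RL=W RR=W
t=6: FL=W FR=W RL=W RR=W
t=11: FL=W FR=W RL=S RR=S
t=34: FL=W FR=W RL=W RR=W
t=35: FL=W FR=W RL=W RR=W


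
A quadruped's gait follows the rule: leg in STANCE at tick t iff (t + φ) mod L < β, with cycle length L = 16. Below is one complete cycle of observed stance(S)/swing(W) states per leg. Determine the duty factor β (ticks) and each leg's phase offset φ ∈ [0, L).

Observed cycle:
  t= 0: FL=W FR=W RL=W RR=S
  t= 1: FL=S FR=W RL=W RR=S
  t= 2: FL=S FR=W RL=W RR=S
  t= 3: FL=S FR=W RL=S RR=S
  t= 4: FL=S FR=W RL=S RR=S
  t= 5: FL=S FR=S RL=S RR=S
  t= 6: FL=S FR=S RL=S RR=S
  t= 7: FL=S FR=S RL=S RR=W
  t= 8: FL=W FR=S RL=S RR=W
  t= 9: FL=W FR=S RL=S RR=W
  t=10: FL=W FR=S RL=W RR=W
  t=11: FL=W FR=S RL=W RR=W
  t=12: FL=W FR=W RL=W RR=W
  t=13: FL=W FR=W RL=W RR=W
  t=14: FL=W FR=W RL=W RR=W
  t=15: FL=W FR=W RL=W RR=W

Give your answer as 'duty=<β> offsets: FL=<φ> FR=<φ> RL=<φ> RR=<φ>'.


duty=7 offsets: FL=15 FR=11 RL=13 RR=0

duty β = stance ticks per leg = 7
FL: stance ticks = 7; W→S at t=1 → φ=15
FR: stance ticks = 7; W→S at t=5 → φ=11
RL: stance ticks = 7; W→S at t=3 → φ=13
RR: stance ticks = 7; W→S at t=0 → φ=0


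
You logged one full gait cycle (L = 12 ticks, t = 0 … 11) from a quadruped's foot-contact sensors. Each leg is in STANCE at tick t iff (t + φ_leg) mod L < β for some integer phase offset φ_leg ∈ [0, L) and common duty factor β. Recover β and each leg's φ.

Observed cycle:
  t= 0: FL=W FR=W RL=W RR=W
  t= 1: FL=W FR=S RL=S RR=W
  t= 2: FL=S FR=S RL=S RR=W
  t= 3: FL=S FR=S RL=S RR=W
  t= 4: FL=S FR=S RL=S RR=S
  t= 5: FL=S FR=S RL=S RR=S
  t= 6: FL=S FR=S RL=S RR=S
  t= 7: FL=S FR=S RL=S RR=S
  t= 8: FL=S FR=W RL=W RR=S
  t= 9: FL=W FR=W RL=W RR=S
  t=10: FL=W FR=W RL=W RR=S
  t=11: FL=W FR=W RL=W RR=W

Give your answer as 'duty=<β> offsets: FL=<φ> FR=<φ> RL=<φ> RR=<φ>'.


duty β = stance ticks per leg = 7
FL: stance ticks = 7; W→S at t=2 → φ=10
FR: stance ticks = 7; W→S at t=1 → φ=11
RL: stance ticks = 7; W→S at t=1 → φ=11
RR: stance ticks = 7; W→S at t=4 → φ=8

duty=7 offsets: FL=10 FR=11 RL=11 RR=8


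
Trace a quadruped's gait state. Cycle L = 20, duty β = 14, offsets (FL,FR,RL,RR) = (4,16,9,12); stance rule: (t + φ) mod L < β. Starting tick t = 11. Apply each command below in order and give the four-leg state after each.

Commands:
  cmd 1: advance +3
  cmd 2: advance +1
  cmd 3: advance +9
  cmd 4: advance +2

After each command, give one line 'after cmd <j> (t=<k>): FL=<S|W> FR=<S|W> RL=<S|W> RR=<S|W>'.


start t=11: FL=W FR=S RL=S RR=S
cmd 1: advance +3 → t=14, phase=(18,10,3,6) → FL=W FR=S RL=S RR=S
cmd 2: advance +1 → t=15, phase=(19,11,4,7) → FL=W FR=S RL=S RR=S
cmd 3: advance +9 → t=24, phase=(8,0,13,16) → FL=S FR=S RL=S RR=W
cmd 4: advance +2 → t=26, phase=(10,2,15,18) → FL=S FR=S RL=W RR=W

after cmd 1 (t=14): FL=W FR=S RL=S RR=S
after cmd 2 (t=15): FL=W FR=S RL=S RR=S
after cmd 3 (t=24): FL=S FR=S RL=S RR=W
after cmd 4 (t=26): FL=S FR=S RL=W RR=W


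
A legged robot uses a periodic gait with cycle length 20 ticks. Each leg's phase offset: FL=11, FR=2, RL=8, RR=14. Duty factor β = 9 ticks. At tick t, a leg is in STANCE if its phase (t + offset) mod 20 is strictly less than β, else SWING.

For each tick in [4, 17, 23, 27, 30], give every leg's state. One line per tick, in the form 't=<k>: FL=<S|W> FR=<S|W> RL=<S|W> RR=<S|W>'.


t=4: phase=(15,6,12,18) vs β=9 → FL=W FR=S RL=W RR=W
t=17: phase=(8,19,5,11) vs β=9 → FL=S FR=W RL=S RR=W
t=23: phase=(14,5,11,17) vs β=9 → FL=W FR=S RL=W RR=W
t=27: phase=(18,9,15,1) vs β=9 → FL=W FR=W RL=W RR=S
t=30: phase=(1,12,18,4) vs β=9 → FL=S FR=W RL=W RR=S

t=4: FL=W FR=S RL=W RR=W
t=17: FL=S FR=W RL=S RR=W
t=23: FL=W FR=S RL=W RR=W
t=27: FL=W FR=W RL=W RR=S
t=30: FL=S FR=W RL=W RR=S


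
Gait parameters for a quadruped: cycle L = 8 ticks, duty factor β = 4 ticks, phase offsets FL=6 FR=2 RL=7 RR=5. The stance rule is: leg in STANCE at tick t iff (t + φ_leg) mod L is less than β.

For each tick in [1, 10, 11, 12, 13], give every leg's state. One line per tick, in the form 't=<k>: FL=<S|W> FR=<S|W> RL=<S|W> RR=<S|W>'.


t=1: phase=(7,3,0,6) vs β=4 → FL=W FR=S RL=S RR=W
t=10: phase=(0,4,1,7) vs β=4 → FL=S FR=W RL=S RR=W
t=11: phase=(1,5,2,0) vs β=4 → FL=S FR=W RL=S RR=S
t=12: phase=(2,6,3,1) vs β=4 → FL=S FR=W RL=S RR=S
t=13: phase=(3,7,4,2) vs β=4 → FL=S FR=W RL=W RR=S

t=1: FL=W FR=S RL=S RR=W
t=10: FL=S FR=W RL=S RR=W
t=11: FL=S FR=W RL=S RR=S
t=12: FL=S FR=W RL=S RR=S
t=13: FL=S FR=W RL=W RR=S


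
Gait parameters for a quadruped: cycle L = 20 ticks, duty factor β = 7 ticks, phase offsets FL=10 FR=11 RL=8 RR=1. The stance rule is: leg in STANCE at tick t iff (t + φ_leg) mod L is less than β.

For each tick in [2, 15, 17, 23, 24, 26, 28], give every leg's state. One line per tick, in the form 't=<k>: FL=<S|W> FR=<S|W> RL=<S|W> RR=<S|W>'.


t=2: phase=(12,13,10,3) vs β=7 → FL=W FR=W RL=W RR=S
t=15: phase=(5,6,3,16) vs β=7 → FL=S FR=S RL=S RR=W
t=17: phase=(7,8,5,18) vs β=7 → FL=W FR=W RL=S RR=W
t=23: phase=(13,14,11,4) vs β=7 → FL=W FR=W RL=W RR=S
t=24: phase=(14,15,12,5) vs β=7 → FL=W FR=W RL=W RR=S
t=26: phase=(16,17,14,7) vs β=7 → FL=W FR=W RL=W RR=W
t=28: phase=(18,19,16,9) vs β=7 → FL=W FR=W RL=W RR=W

t=2: FL=W FR=W RL=W RR=S
t=15: FL=S FR=S RL=S RR=W
t=17: FL=W FR=W RL=S RR=W
t=23: FL=W FR=W RL=W RR=S
t=24: FL=W FR=W RL=W RR=S
t=26: FL=W FR=W RL=W RR=W
t=28: FL=W FR=W RL=W RR=W


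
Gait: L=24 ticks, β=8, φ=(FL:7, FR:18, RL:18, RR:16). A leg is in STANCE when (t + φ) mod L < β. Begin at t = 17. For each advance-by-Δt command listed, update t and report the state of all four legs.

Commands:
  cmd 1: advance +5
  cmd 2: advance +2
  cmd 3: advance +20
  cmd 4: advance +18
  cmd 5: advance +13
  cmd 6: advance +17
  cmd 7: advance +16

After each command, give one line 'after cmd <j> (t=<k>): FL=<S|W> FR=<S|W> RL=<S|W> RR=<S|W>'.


after cmd 1 (t=22): FL=S FR=W RL=W RR=W
after cmd 2 (t=24): FL=S FR=W RL=W RR=W
after cmd 3 (t=44): FL=S FR=W RL=W RR=W
after cmd 4 (t=62): FL=W FR=W RL=W RR=S
after cmd 5 (t=75): FL=W FR=W RL=W RR=W
after cmd 6 (t=92): FL=S FR=W RL=W RR=W
after cmd 7 (t=108): FL=W FR=S RL=S RR=S

start t=17: FL=S FR=W RL=W RR=W
cmd 1: advance +5 → t=22, phase=(5,16,16,14) → FL=S FR=W RL=W RR=W
cmd 2: advance +2 → t=24, phase=(7,18,18,16) → FL=S FR=W RL=W RR=W
cmd 3: advance +20 → t=44, phase=(3,14,14,12) → FL=S FR=W RL=W RR=W
cmd 4: advance +18 → t=62, phase=(21,8,8,6) → FL=W FR=W RL=W RR=S
cmd 5: advance +13 → t=75, phase=(10,21,21,19) → FL=W FR=W RL=W RR=W
cmd 6: advance +17 → t=92, phase=(3,14,14,12) → FL=S FR=W RL=W RR=W
cmd 7: advance +16 → t=108, phase=(19,6,6,4) → FL=W FR=S RL=S RR=S


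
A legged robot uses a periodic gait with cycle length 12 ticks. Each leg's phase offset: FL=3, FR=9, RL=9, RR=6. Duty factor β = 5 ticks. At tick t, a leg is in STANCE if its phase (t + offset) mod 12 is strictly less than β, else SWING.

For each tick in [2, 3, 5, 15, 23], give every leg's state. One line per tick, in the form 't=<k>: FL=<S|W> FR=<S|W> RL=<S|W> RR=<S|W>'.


t=2: phase=(5,11,11,8) vs β=5 → FL=W FR=W RL=W RR=W
t=3: phase=(6,0,0,9) vs β=5 → FL=W FR=S RL=S RR=W
t=5: phase=(8,2,2,11) vs β=5 → FL=W FR=S RL=S RR=W
t=15: phase=(6,0,0,9) vs β=5 → FL=W FR=S RL=S RR=W
t=23: phase=(2,8,8,5) vs β=5 → FL=S FR=W RL=W RR=W

t=2: FL=W FR=W RL=W RR=W
t=3: FL=W FR=S RL=S RR=W
t=5: FL=W FR=S RL=S RR=W
t=15: FL=W FR=S RL=S RR=W
t=23: FL=S FR=W RL=W RR=W


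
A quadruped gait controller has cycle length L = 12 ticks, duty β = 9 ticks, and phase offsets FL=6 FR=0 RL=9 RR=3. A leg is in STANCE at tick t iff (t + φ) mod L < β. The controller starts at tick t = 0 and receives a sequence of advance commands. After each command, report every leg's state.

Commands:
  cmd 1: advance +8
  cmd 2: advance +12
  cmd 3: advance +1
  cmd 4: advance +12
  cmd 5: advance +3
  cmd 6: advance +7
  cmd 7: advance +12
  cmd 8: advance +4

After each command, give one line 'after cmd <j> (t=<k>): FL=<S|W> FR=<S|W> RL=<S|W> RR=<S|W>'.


start t=0: FL=S FR=S RL=W RR=S
cmd 1: advance +8 → t=8, phase=(2,8,5,11) → FL=S FR=S RL=S RR=W
cmd 2: advance +12 → t=20, phase=(2,8,5,11) → FL=S FR=S RL=S RR=W
cmd 3: advance +1 → t=21, phase=(3,9,6,0) → FL=S FR=W RL=S RR=S
cmd 4: advance +12 → t=33, phase=(3,9,6,0) → FL=S FR=W RL=S RR=S
cmd 5: advance +3 → t=36, phase=(6,0,9,3) → FL=S FR=S RL=W RR=S
cmd 6: advance +7 → t=43, phase=(1,7,4,10) → FL=S FR=S RL=S RR=W
cmd 7: advance +12 → t=55, phase=(1,7,4,10) → FL=S FR=S RL=S RR=W
cmd 8: advance +4 → t=59, phase=(5,11,8,2) → FL=S FR=W RL=S RR=S

after cmd 1 (t=8): FL=S FR=S RL=S RR=W
after cmd 2 (t=20): FL=S FR=S RL=S RR=W
after cmd 3 (t=21): FL=S FR=W RL=S RR=S
after cmd 4 (t=33): FL=S FR=W RL=S RR=S
after cmd 5 (t=36): FL=S FR=S RL=W RR=S
after cmd 6 (t=43): FL=S FR=S RL=S RR=W
after cmd 7 (t=55): FL=S FR=S RL=S RR=W
after cmd 8 (t=59): FL=S FR=W RL=S RR=S


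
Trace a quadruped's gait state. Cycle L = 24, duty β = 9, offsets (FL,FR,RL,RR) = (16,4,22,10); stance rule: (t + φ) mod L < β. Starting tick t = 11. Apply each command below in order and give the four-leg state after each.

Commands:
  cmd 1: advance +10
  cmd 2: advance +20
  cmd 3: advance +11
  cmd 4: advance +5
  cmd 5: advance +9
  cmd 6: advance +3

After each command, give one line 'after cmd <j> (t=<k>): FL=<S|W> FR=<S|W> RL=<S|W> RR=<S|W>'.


after cmd 1 (t=21): FL=W FR=S RL=W RR=S
after cmd 2 (t=41): FL=W FR=W RL=W RR=S
after cmd 3 (t=52): FL=W FR=S RL=S RR=W
after cmd 4 (t=57): FL=S FR=W RL=S RR=W
after cmd 5 (t=66): FL=W FR=W RL=W RR=S
after cmd 6 (t=69): FL=W FR=S RL=W RR=S

start t=11: FL=S FR=W RL=W RR=W
cmd 1: advance +10 → t=21, phase=(13,1,19,7) → FL=W FR=S RL=W RR=S
cmd 2: advance +20 → t=41, phase=(9,21,15,3) → FL=W FR=W RL=W RR=S
cmd 3: advance +11 → t=52, phase=(20,8,2,14) → FL=W FR=S RL=S RR=W
cmd 4: advance +5 → t=57, phase=(1,13,7,19) → FL=S FR=W RL=S RR=W
cmd 5: advance +9 → t=66, phase=(10,22,16,4) → FL=W FR=W RL=W RR=S
cmd 6: advance +3 → t=69, phase=(13,1,19,7) → FL=W FR=S RL=W RR=S


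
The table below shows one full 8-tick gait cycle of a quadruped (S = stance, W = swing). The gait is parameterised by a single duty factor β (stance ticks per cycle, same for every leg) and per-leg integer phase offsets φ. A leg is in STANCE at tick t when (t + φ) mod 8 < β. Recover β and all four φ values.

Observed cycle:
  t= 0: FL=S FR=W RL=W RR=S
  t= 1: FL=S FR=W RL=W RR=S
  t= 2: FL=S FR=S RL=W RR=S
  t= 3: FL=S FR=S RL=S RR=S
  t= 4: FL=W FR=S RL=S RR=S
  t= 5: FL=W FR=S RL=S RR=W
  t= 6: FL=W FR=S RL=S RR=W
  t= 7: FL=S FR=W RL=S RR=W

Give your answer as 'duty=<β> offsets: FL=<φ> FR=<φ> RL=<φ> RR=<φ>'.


duty β = stance ticks per leg = 5
FL: stance ticks = 5; W→S at t=7 → φ=1
FR: stance ticks = 5; W→S at t=2 → φ=6
RL: stance ticks = 5; W→S at t=3 → φ=5
RR: stance ticks = 5; W→S at t=0 → φ=0

duty=5 offsets: FL=1 FR=6 RL=5 RR=0


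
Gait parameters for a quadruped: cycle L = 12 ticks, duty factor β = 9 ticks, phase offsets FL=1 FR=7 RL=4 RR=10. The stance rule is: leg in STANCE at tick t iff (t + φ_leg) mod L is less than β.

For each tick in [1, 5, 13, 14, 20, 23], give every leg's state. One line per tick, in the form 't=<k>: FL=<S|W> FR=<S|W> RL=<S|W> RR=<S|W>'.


t=1: phase=(2,8,5,11) vs β=9 → FL=S FR=S RL=S RR=W
t=5: phase=(6,0,9,3) vs β=9 → FL=S FR=S RL=W RR=S
t=13: phase=(2,8,5,11) vs β=9 → FL=S FR=S RL=S RR=W
t=14: phase=(3,9,6,0) vs β=9 → FL=S FR=W RL=S RR=S
t=20: phase=(9,3,0,6) vs β=9 → FL=W FR=S RL=S RR=S
t=23: phase=(0,6,3,9) vs β=9 → FL=S FR=S RL=S RR=W

t=1: FL=S FR=S RL=S RR=W
t=5: FL=S FR=S RL=W RR=S
t=13: FL=S FR=S RL=S RR=W
t=14: FL=S FR=W RL=S RR=S
t=20: FL=W FR=S RL=S RR=S
t=23: FL=S FR=S RL=S RR=W


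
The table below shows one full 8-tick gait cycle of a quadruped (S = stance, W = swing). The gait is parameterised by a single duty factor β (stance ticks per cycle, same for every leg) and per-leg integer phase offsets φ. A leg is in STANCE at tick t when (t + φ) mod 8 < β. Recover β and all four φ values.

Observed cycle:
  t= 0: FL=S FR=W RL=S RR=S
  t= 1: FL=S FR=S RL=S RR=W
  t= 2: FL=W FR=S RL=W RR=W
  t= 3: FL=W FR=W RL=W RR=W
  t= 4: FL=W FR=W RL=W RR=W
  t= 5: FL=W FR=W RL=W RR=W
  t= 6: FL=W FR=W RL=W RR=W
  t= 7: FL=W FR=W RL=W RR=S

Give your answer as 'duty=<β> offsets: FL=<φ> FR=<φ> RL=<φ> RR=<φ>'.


duty β = stance ticks per leg = 2
FL: stance ticks = 2; W→S at t=0 → φ=0
FR: stance ticks = 2; W→S at t=1 → φ=7
RL: stance ticks = 2; W→S at t=0 → φ=0
RR: stance ticks = 2; W→S at t=7 → φ=1

duty=2 offsets: FL=0 FR=7 RL=0 RR=1


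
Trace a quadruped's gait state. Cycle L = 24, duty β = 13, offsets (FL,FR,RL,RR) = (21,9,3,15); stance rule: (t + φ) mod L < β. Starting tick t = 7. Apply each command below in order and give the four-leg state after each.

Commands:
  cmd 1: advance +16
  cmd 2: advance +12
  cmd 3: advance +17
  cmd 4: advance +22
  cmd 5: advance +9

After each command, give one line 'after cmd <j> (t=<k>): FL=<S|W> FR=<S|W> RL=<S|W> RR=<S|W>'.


after cmd 1 (t=23): FL=W FR=S RL=S RR=W
after cmd 2 (t=35): FL=S FR=W RL=W RR=S
after cmd 3 (t=52): FL=S FR=W RL=S RR=W
after cmd 4 (t=74): FL=W FR=S RL=S RR=W
after cmd 5 (t=83): FL=S FR=W RL=W RR=S

start t=7: FL=S FR=W RL=S RR=W
cmd 1: advance +16 → t=23, phase=(20,8,2,14) → FL=W FR=S RL=S RR=W
cmd 2: advance +12 → t=35, phase=(8,20,14,2) → FL=S FR=W RL=W RR=S
cmd 3: advance +17 → t=52, phase=(1,13,7,19) → FL=S FR=W RL=S RR=W
cmd 4: advance +22 → t=74, phase=(23,11,5,17) → FL=W FR=S RL=S RR=W
cmd 5: advance +9 → t=83, phase=(8,20,14,2) → FL=S FR=W RL=W RR=S


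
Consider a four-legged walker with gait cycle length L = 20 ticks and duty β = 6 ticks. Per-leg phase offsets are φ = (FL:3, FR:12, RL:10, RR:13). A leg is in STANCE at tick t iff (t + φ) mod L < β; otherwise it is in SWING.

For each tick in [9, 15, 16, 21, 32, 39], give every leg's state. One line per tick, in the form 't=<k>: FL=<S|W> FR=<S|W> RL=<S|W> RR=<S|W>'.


t=9: phase=(12,1,19,2) vs β=6 → FL=W FR=S RL=W RR=S
t=15: phase=(18,7,5,8) vs β=6 → FL=W FR=W RL=S RR=W
t=16: phase=(19,8,6,9) vs β=6 → FL=W FR=W RL=W RR=W
t=21: phase=(4,13,11,14) vs β=6 → FL=S FR=W RL=W RR=W
t=32: phase=(15,4,2,5) vs β=6 → FL=W FR=S RL=S RR=S
t=39: phase=(2,11,9,12) vs β=6 → FL=S FR=W RL=W RR=W

t=9: FL=W FR=S RL=W RR=S
t=15: FL=W FR=W RL=S RR=W
t=16: FL=W FR=W RL=W RR=W
t=21: FL=S FR=W RL=W RR=W
t=32: FL=W FR=S RL=S RR=S
t=39: FL=S FR=W RL=W RR=W


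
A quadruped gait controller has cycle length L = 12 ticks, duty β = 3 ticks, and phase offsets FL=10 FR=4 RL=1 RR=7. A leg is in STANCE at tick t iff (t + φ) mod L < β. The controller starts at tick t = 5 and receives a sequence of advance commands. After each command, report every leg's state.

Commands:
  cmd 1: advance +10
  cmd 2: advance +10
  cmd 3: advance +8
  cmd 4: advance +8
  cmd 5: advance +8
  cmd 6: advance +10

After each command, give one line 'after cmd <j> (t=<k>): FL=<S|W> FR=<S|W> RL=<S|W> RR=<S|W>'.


start t=5: FL=W FR=W RL=W RR=S
cmd 1: advance +10 → t=15, phase=(1,7,4,10) → FL=S FR=W RL=W RR=W
cmd 2: advance +10 → t=25, phase=(11,5,2,8) → FL=W FR=W RL=S RR=W
cmd 3: advance +8 → t=33, phase=(7,1,10,4) → FL=W FR=S RL=W RR=W
cmd 4: advance +8 → t=41, phase=(3,9,6,0) → FL=W FR=W RL=W RR=S
cmd 5: advance +8 → t=49, phase=(11,5,2,8) → FL=W FR=W RL=S RR=W
cmd 6: advance +10 → t=59, phase=(9,3,0,6) → FL=W FR=W RL=S RR=W

after cmd 1 (t=15): FL=S FR=W RL=W RR=W
after cmd 2 (t=25): FL=W FR=W RL=S RR=W
after cmd 3 (t=33): FL=W FR=S RL=W RR=W
after cmd 4 (t=41): FL=W FR=W RL=W RR=S
after cmd 5 (t=49): FL=W FR=W RL=S RR=W
after cmd 6 (t=59): FL=W FR=W RL=S RR=W


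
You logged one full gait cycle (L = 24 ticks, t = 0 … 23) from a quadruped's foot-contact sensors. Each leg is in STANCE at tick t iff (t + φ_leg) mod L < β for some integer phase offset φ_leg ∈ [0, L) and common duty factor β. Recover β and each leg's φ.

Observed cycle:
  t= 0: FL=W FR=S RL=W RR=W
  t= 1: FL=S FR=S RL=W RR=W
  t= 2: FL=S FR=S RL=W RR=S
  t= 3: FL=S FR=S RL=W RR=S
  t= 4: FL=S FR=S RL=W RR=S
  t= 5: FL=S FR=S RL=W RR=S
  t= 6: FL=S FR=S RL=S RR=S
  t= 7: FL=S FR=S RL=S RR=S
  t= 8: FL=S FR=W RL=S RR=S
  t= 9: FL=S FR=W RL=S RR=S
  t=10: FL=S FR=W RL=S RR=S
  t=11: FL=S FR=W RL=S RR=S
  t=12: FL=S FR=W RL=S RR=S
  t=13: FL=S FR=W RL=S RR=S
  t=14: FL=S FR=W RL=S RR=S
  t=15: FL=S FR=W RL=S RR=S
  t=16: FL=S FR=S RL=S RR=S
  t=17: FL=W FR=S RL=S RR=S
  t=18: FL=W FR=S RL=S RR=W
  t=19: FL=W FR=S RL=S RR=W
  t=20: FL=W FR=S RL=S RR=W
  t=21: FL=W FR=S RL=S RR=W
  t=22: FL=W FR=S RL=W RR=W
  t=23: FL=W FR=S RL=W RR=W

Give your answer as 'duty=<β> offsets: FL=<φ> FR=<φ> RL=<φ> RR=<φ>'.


duty=16 offsets: FL=23 FR=8 RL=18 RR=22

duty β = stance ticks per leg = 16
FL: stance ticks = 16; W→S at t=1 → φ=23
FR: stance ticks = 16; W→S at t=16 → φ=8
RL: stance ticks = 16; W→S at t=6 → φ=18
RR: stance ticks = 16; W→S at t=2 → φ=22


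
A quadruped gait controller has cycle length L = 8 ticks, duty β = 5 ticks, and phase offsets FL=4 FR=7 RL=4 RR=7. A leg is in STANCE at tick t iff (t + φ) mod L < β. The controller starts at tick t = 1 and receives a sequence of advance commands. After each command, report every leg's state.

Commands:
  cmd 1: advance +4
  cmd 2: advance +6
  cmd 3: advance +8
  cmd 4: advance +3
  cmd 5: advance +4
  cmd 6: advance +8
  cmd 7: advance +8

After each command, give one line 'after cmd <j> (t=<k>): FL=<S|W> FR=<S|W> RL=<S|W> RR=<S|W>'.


after cmd 1 (t=5): FL=S FR=S RL=S RR=S
after cmd 2 (t=11): FL=W FR=S RL=W RR=S
after cmd 3 (t=19): FL=W FR=S RL=W RR=S
after cmd 4 (t=22): FL=S FR=W RL=S RR=W
after cmd 5 (t=26): FL=W FR=S RL=W RR=S
after cmd 6 (t=34): FL=W FR=S RL=W RR=S
after cmd 7 (t=42): FL=W FR=S RL=W RR=S

start t=1: FL=W FR=S RL=W RR=S
cmd 1: advance +4 → t=5, phase=(1,4,1,4) → FL=S FR=S RL=S RR=S
cmd 2: advance +6 → t=11, phase=(7,2,7,2) → FL=W FR=S RL=W RR=S
cmd 3: advance +8 → t=19, phase=(7,2,7,2) → FL=W FR=S RL=W RR=S
cmd 4: advance +3 → t=22, phase=(2,5,2,5) → FL=S FR=W RL=S RR=W
cmd 5: advance +4 → t=26, phase=(6,1,6,1) → FL=W FR=S RL=W RR=S
cmd 6: advance +8 → t=34, phase=(6,1,6,1) → FL=W FR=S RL=W RR=S
cmd 7: advance +8 → t=42, phase=(6,1,6,1) → FL=W FR=S RL=W RR=S


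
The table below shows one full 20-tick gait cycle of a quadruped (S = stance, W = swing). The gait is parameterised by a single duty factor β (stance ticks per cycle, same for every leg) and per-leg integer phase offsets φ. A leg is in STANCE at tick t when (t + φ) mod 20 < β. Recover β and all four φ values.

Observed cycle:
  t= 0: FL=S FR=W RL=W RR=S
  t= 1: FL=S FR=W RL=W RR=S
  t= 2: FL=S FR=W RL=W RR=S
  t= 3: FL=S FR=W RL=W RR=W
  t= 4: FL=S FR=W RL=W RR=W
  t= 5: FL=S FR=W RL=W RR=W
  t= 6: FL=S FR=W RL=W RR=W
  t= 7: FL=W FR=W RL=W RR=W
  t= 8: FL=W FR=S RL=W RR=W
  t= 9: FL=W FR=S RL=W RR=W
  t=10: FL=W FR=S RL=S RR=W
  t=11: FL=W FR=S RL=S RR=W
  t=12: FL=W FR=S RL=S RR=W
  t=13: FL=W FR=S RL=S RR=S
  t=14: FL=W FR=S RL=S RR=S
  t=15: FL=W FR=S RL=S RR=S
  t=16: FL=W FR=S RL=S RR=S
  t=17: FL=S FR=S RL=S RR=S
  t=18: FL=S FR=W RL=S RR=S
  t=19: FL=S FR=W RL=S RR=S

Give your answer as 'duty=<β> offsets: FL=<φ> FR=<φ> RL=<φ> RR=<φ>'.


duty=10 offsets: FL=3 FR=12 RL=10 RR=7

duty β = stance ticks per leg = 10
FL: stance ticks = 10; W→S at t=17 → φ=3
FR: stance ticks = 10; W→S at t=8 → φ=12
RL: stance ticks = 10; W→S at t=10 → φ=10
RR: stance ticks = 10; W→S at t=13 → φ=7
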